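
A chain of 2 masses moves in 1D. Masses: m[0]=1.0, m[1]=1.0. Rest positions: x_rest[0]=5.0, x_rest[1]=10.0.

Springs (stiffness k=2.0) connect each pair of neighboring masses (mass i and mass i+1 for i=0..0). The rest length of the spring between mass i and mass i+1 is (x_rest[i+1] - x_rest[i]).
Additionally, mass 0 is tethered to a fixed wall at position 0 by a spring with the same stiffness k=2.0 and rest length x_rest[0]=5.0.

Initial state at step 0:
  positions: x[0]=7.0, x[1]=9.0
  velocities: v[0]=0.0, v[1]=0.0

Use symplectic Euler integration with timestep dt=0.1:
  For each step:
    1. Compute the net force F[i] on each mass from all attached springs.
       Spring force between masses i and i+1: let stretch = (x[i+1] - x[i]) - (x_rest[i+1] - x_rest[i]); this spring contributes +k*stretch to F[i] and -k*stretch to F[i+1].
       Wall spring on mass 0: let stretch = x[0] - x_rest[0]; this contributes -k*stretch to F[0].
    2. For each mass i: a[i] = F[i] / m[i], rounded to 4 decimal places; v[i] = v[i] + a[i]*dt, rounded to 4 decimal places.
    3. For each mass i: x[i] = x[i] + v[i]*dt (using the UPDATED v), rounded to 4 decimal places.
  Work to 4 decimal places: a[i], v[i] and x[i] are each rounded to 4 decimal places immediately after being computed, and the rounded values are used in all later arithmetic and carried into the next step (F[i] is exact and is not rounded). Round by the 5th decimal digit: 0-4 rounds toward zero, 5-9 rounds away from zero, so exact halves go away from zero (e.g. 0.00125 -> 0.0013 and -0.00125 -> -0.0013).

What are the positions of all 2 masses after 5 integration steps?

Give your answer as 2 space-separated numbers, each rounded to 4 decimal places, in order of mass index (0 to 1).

Step 0: x=[7.0000 9.0000] v=[0.0000 0.0000]
Step 1: x=[6.9000 9.0600] v=[-1.0000 0.6000]
Step 2: x=[6.7052 9.1768] v=[-1.9480 1.1680]
Step 3: x=[6.4257 9.3442] v=[-2.7947 1.6737]
Step 4: x=[6.0761 9.5532] v=[-3.4961 2.0900]
Step 5: x=[5.6745 9.7927] v=[-4.0159 2.3946]

Answer: 5.6745 9.7927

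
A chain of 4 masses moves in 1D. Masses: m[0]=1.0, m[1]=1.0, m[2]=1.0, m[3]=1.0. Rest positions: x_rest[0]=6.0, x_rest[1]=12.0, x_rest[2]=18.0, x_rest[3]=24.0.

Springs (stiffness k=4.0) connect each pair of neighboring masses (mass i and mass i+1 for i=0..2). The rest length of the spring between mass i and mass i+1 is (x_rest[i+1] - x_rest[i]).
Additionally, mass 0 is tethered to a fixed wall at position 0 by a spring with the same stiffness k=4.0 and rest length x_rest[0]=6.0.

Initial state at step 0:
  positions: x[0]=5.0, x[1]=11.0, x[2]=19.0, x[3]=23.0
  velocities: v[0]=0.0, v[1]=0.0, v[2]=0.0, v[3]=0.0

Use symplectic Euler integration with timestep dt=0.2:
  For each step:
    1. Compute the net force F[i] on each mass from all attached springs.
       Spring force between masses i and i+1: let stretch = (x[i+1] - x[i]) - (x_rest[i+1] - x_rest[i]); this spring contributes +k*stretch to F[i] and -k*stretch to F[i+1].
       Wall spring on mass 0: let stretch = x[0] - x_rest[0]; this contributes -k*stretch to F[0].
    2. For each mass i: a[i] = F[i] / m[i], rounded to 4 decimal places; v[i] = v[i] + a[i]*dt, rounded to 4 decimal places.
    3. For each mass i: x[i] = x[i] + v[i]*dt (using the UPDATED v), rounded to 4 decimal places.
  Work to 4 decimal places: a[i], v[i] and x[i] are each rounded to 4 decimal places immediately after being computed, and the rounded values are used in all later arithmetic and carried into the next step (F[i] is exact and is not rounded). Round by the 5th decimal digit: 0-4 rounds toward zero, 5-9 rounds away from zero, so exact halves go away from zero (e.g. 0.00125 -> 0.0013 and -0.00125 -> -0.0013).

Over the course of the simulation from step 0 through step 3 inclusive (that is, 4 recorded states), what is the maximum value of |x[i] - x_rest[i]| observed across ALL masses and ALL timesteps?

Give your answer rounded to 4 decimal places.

Answer: 1.4556

Derivation:
Step 0: x=[5.0000 11.0000 19.0000 23.0000] v=[0.0000 0.0000 0.0000 0.0000]
Step 1: x=[5.1600 11.3200 18.3600 23.3200] v=[0.8000 1.6000 -3.2000 1.6000]
Step 2: x=[5.4800 11.7808 17.3872 23.8064] v=[1.6000 2.3040 -4.8640 2.4320]
Step 3: x=[5.9313 12.1305 16.5444 24.2257] v=[2.2566 1.7485 -4.2138 2.0966]
Max displacement = 1.4556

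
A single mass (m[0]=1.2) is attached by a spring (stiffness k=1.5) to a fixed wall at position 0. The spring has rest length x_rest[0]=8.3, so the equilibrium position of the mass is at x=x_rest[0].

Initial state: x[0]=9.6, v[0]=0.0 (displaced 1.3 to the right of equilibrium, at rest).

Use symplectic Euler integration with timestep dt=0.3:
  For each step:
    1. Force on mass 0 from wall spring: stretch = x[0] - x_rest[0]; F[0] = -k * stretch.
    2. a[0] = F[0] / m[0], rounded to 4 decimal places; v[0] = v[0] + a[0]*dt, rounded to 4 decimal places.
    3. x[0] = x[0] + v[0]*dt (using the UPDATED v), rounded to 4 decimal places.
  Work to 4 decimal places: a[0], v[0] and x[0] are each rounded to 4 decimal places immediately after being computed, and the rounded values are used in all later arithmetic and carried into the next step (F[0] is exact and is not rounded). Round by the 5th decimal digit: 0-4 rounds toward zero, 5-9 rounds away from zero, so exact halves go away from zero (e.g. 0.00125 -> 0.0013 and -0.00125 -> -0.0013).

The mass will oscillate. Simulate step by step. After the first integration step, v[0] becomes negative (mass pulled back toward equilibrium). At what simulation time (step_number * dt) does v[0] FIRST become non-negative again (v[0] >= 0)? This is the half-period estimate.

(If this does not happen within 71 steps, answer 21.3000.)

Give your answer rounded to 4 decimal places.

Step 0: x=[9.6000] v=[0.0000]
Step 1: x=[9.4538] v=[-0.4875]
Step 2: x=[9.1777] v=[-0.9202]
Step 3: x=[8.8029] v=[-1.2493]
Step 4: x=[8.3715] v=[-1.4379]
Step 5: x=[7.9321] v=[-1.4647]
Step 6: x=[7.5341] v=[-1.3267]
Step 7: x=[7.2223] v=[-1.0395]
Step 8: x=[7.0317] v=[-0.6354]
Step 9: x=[6.9838] v=[-0.1598]
Step 10: x=[7.0839] v=[0.3338]
First v>=0 after going negative at step 10, time=3.0000

Answer: 3.0000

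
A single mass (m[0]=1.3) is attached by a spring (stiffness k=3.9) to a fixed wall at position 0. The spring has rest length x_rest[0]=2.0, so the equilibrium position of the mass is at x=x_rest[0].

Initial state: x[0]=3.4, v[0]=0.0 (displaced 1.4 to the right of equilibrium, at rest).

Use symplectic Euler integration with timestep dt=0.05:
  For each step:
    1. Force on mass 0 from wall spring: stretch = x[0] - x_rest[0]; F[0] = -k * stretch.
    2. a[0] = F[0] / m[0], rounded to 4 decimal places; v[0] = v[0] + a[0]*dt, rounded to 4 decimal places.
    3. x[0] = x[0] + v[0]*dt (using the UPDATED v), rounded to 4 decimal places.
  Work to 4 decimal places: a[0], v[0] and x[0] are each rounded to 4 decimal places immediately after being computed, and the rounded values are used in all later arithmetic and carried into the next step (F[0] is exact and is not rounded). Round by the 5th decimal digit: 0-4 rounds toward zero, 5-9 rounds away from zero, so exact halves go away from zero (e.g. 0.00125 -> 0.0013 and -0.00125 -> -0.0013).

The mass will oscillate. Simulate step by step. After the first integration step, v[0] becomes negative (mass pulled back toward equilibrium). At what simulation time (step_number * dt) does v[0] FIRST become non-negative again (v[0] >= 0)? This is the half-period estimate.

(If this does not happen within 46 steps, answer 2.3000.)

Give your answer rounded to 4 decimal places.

Step 0: x=[3.4000] v=[0.0000]
Step 1: x=[3.3895] v=[-0.2100]
Step 2: x=[3.3686] v=[-0.4184]
Step 3: x=[3.3374] v=[-0.6237]
Step 4: x=[3.2962] v=[-0.8243]
Step 5: x=[3.2453] v=[-1.0187]
Step 6: x=[3.1850] v=[-1.2055]
Step 7: x=[3.1158] v=[-1.3833]
Step 8: x=[3.0383] v=[-1.5507]
Step 9: x=[2.9530] v=[-1.7064]
Step 10: x=[2.8605] v=[-1.8494]
Step 11: x=[2.7616] v=[-1.9785]
Step 12: x=[2.6570] v=[-2.0927]
Step 13: x=[2.5474] v=[-2.1913]
Step 14: x=[2.4337] v=[-2.2734]
Step 15: x=[2.3168] v=[-2.3385]
Step 16: x=[2.1975] v=[-2.3860]
Step 17: x=[2.0767] v=[-2.4156]
Step 18: x=[1.9553] v=[-2.4271]
Step 19: x=[1.8343] v=[-2.4204]
Step 20: x=[1.7145] v=[-2.3955]
Step 21: x=[1.5969] v=[-2.3527]
Step 22: x=[1.4823] v=[-2.2922]
Step 23: x=[1.3716] v=[-2.2145]
Step 24: x=[1.2656] v=[-2.1202]
Step 25: x=[1.1651] v=[-2.0100]
Step 26: x=[1.0709] v=[-1.8848]
Step 27: x=[0.9836] v=[-1.7454]
Step 28: x=[0.9040] v=[-1.5929]
Step 29: x=[0.8326] v=[-1.4285]
Step 30: x=[0.7699] v=[-1.2534]
Step 31: x=[0.7165] v=[-1.0689]
Step 32: x=[0.6727] v=[-0.8764]
Step 33: x=[0.6388] v=[-0.6773]
Step 34: x=[0.6151] v=[-0.4731]
Step 35: x=[0.6018] v=[-0.2654]
Step 36: x=[0.5990] v=[-0.0557]
Step 37: x=[0.6067] v=[0.1545]
First v>=0 after going negative at step 37, time=1.8500

Answer: 1.8500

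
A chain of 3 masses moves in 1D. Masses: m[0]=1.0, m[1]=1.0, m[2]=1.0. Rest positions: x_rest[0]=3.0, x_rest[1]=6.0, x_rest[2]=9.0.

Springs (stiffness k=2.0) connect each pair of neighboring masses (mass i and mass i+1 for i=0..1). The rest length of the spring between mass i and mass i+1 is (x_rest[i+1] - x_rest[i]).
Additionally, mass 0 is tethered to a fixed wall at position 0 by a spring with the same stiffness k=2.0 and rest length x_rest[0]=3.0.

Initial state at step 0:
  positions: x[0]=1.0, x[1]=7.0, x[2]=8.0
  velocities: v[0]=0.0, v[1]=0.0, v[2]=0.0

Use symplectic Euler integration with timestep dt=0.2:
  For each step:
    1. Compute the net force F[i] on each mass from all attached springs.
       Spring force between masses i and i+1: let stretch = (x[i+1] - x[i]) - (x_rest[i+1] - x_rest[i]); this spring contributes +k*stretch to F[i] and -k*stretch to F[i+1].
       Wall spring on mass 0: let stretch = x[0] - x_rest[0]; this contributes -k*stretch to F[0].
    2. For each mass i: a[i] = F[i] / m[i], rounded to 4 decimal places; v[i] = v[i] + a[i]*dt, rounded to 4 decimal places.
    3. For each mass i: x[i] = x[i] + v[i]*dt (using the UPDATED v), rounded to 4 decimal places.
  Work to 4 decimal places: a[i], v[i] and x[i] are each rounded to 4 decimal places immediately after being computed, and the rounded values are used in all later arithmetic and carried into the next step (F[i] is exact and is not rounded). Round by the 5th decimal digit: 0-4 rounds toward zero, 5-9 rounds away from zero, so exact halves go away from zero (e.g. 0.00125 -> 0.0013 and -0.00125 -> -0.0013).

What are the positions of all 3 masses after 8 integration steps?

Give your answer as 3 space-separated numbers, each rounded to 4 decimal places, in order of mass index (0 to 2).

Answer: 3.7332 5.3976 8.6338

Derivation:
Step 0: x=[1.0000 7.0000 8.0000] v=[0.0000 0.0000 0.0000]
Step 1: x=[1.4000 6.6000 8.1600] v=[2.0000 -2.0000 0.8000]
Step 2: x=[2.1040 5.9088 8.4352] v=[3.5200 -3.4560 1.3760]
Step 3: x=[2.9441 5.1153 8.7483] v=[4.2003 -3.9674 1.5654]
Step 4: x=[3.7223 4.4388 9.0107] v=[3.8911 -3.3827 1.3122]
Step 5: x=[4.2601 4.0707 9.1474] v=[2.6888 -1.8405 0.6834]
Step 6: x=[4.4419 4.1239 9.1179] v=[0.9090 0.2659 -0.1473]
Step 7: x=[4.2429 4.6020 8.9289] v=[-0.9950 2.3907 -0.9449]
Step 8: x=[3.7332 5.3976 8.6338] v=[-2.5485 3.9778 -1.4757]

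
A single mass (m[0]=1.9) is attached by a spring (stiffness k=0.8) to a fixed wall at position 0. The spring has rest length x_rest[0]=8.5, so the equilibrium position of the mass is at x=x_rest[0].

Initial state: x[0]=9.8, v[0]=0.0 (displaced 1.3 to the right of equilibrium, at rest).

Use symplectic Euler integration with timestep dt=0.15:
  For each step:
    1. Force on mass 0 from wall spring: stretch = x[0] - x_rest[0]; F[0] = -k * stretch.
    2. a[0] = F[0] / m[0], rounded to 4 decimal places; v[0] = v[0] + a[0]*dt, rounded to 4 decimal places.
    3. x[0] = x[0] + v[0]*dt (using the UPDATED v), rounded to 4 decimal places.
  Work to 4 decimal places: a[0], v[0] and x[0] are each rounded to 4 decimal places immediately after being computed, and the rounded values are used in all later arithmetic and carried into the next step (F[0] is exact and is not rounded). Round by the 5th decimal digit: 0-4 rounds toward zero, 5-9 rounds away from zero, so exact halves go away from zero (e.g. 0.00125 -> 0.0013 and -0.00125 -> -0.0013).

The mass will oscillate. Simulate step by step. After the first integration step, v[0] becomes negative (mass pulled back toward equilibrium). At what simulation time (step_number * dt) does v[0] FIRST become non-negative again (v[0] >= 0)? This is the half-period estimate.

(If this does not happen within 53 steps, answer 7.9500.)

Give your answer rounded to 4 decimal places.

Step 0: x=[9.8000] v=[0.0000]
Step 1: x=[9.7877] v=[-0.0821]
Step 2: x=[9.7632] v=[-0.1634]
Step 3: x=[9.7267] v=[-0.2432]
Step 4: x=[9.6786] v=[-0.3207]
Step 5: x=[9.6193] v=[-0.3951]
Step 6: x=[9.5494] v=[-0.4658]
Step 7: x=[9.4696] v=[-0.5321]
Step 8: x=[9.3806] v=[-0.5933]
Step 9: x=[9.2833] v=[-0.6489]
Step 10: x=[9.1785] v=[-0.6984]
Step 11: x=[9.0673] v=[-0.7413]
Step 12: x=[8.9507] v=[-0.7771]
Step 13: x=[8.8299] v=[-0.8056]
Step 14: x=[8.7059] v=[-0.8264]
Step 15: x=[8.5800] v=[-0.8394]
Step 16: x=[8.4533] v=[-0.8445]
Step 17: x=[8.3271] v=[-0.8415]
Step 18: x=[8.2025] v=[-0.8306]
Step 19: x=[8.0807] v=[-0.8118]
Step 20: x=[7.9629] v=[-0.7853]
Step 21: x=[7.8502] v=[-0.7514]
Step 22: x=[7.7436] v=[-0.7104]
Step 23: x=[7.6442] v=[-0.6626]
Step 24: x=[7.5529] v=[-0.6086]
Step 25: x=[7.4706] v=[-0.5488]
Step 26: x=[7.3980] v=[-0.4838]
Step 27: x=[7.3359] v=[-0.4142]
Step 28: x=[7.2848] v=[-0.3407]
Step 29: x=[7.2452] v=[-0.2639]
Step 30: x=[7.2175] v=[-0.1847]
Step 31: x=[7.2019] v=[-0.1037]
Step 32: x=[7.1986] v=[-0.0217]
Step 33: x=[7.2077] v=[0.0605]
First v>=0 after going negative at step 33, time=4.9500

Answer: 4.9500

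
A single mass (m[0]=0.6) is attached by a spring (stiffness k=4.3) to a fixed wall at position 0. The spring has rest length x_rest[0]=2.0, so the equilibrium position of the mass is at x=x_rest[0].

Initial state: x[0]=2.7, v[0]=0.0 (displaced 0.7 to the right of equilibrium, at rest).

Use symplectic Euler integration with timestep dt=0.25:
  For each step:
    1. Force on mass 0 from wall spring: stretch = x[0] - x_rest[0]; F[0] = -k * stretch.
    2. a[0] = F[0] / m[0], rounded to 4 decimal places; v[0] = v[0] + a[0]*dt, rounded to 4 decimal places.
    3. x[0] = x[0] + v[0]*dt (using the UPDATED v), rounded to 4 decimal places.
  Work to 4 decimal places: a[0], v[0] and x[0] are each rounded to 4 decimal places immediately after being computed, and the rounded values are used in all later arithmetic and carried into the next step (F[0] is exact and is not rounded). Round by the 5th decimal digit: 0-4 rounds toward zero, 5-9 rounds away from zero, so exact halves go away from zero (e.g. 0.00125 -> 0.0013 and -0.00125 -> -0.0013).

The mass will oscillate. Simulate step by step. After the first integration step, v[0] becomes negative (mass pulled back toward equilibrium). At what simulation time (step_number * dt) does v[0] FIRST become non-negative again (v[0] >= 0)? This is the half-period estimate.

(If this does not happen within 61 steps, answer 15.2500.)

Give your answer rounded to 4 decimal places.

Answer: 1.2500

Derivation:
Step 0: x=[2.7000] v=[0.0000]
Step 1: x=[2.3865] v=[-1.2542]
Step 2: x=[1.8998] v=[-1.9467]
Step 3: x=[1.4580] v=[-1.7672]
Step 4: x=[1.2590] v=[-0.7961]
Step 5: x=[1.3919] v=[0.5315]
First v>=0 after going negative at step 5, time=1.2500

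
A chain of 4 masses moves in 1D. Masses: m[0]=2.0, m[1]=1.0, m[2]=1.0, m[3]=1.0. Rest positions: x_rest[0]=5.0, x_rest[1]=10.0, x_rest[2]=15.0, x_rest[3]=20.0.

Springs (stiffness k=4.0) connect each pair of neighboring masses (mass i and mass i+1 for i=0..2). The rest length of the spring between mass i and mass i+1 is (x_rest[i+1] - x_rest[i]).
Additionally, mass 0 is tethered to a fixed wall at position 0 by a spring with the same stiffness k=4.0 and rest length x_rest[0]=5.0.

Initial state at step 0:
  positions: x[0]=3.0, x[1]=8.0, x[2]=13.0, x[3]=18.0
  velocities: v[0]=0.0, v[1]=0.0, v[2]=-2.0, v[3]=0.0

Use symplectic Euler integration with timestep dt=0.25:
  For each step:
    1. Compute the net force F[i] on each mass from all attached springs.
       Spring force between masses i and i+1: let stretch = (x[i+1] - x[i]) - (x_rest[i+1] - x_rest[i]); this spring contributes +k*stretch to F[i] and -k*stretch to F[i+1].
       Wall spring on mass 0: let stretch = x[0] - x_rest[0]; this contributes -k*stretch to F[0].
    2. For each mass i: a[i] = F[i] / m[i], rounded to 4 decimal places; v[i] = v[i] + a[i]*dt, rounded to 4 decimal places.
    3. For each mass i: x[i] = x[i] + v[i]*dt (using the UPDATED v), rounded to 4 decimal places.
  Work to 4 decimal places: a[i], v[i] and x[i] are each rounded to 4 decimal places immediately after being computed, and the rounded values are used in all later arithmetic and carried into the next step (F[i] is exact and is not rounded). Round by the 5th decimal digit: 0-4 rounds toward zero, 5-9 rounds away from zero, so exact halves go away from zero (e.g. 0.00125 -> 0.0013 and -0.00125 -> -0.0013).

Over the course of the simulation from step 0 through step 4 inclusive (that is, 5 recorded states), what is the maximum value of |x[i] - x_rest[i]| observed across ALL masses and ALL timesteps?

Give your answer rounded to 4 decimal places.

Answer: 2.7539

Derivation:
Step 0: x=[3.0000 8.0000 13.0000 18.0000] v=[0.0000 0.0000 -2.0000 0.0000]
Step 1: x=[3.2500 8.0000 12.5000 18.0000] v=[1.0000 0.0000 -2.0000 0.0000]
Step 2: x=[3.6875 7.9375 12.2500 17.8750] v=[1.7500 -0.2500 -1.0000 -0.5000]
Step 3: x=[4.1953 7.8906 12.3281 17.5938] v=[2.0313 -0.1875 0.3125 -1.1250]
Step 4: x=[4.6406 8.0293 12.6133 17.2461] v=[1.7813 0.5547 1.1407 -1.3907]
Max displacement = 2.7539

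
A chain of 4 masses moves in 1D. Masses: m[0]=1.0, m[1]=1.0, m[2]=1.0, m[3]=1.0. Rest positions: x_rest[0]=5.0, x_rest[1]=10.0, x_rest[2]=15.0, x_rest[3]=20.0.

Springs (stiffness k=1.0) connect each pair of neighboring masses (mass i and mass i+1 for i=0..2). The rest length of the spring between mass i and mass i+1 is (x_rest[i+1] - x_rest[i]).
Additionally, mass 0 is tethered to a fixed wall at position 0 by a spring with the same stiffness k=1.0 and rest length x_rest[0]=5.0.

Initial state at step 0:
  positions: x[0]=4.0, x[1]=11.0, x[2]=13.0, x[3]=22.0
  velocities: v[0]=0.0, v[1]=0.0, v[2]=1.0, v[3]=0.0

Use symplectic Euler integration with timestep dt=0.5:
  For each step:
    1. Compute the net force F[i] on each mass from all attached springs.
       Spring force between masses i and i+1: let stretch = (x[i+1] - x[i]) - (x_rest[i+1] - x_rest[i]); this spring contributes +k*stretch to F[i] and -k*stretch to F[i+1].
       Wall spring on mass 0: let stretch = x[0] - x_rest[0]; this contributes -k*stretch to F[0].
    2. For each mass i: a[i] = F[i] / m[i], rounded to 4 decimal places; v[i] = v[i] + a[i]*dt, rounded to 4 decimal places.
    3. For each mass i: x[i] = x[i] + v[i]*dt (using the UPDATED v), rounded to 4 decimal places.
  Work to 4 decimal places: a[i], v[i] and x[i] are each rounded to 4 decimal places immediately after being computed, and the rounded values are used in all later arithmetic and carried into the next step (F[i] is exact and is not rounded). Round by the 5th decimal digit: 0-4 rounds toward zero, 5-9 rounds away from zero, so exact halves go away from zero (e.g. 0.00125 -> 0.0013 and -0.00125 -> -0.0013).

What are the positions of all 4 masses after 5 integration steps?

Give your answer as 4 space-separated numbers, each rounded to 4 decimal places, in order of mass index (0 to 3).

Step 0: x=[4.0000 11.0000 13.0000 22.0000] v=[0.0000 0.0000 1.0000 0.0000]
Step 1: x=[4.7500 9.7500 15.2500 21.0000] v=[1.5000 -2.5000 4.5000 -2.0000]
Step 2: x=[5.5625 8.6250 17.5625 19.8125] v=[1.6250 -2.2500 4.6250 -2.3750]
Step 3: x=[5.7500 8.9688 18.2032 19.3125] v=[0.3750 0.6875 1.2813 -1.0000]
Step 4: x=[5.3047 10.8165 16.8126 19.7852] v=[-0.8906 3.6953 -2.7813 0.9454]
Step 5: x=[4.9112 12.7853 14.6661 20.7648] v=[-0.7871 3.9375 -4.2931 1.9591]

Answer: 4.9112 12.7853 14.6661 20.7648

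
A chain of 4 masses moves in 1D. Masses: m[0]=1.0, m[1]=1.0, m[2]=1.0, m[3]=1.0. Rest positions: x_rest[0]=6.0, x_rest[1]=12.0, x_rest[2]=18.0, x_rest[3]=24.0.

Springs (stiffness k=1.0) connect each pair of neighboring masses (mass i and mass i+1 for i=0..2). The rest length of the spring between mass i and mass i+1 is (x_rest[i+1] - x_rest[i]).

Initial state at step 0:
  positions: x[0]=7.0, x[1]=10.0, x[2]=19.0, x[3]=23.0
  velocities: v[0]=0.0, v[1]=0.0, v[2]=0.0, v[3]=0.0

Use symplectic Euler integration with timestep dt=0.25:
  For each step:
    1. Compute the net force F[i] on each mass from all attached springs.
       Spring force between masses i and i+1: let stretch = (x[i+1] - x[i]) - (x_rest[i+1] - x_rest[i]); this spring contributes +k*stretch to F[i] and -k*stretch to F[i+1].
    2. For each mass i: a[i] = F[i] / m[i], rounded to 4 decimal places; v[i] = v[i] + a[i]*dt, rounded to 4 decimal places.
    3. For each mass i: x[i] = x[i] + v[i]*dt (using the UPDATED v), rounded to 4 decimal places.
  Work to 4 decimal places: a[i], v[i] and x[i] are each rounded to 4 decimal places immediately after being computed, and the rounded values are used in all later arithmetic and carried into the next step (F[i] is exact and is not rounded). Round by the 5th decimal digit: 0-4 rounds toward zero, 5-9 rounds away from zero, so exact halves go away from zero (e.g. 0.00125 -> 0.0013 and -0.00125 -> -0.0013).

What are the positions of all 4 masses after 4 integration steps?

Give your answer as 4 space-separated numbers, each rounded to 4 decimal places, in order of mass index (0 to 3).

Answer: 5.6042 12.6892 16.8254 23.8813

Derivation:
Step 0: x=[7.0000 10.0000 19.0000 23.0000] v=[0.0000 0.0000 0.0000 0.0000]
Step 1: x=[6.8125 10.3750 18.6875 23.1250] v=[-0.7500 1.5000 -1.2500 0.5000]
Step 2: x=[6.4727 11.0469 18.1328 23.3477] v=[-1.3594 2.6875 -2.2188 0.8906]
Step 3: x=[6.0437 11.8758 17.4612 23.6194] v=[-1.7159 3.3154 -2.6866 1.0869]
Step 4: x=[5.6042 12.6892 16.8254 23.8813] v=[-1.7579 3.2537 -2.5434 1.0474]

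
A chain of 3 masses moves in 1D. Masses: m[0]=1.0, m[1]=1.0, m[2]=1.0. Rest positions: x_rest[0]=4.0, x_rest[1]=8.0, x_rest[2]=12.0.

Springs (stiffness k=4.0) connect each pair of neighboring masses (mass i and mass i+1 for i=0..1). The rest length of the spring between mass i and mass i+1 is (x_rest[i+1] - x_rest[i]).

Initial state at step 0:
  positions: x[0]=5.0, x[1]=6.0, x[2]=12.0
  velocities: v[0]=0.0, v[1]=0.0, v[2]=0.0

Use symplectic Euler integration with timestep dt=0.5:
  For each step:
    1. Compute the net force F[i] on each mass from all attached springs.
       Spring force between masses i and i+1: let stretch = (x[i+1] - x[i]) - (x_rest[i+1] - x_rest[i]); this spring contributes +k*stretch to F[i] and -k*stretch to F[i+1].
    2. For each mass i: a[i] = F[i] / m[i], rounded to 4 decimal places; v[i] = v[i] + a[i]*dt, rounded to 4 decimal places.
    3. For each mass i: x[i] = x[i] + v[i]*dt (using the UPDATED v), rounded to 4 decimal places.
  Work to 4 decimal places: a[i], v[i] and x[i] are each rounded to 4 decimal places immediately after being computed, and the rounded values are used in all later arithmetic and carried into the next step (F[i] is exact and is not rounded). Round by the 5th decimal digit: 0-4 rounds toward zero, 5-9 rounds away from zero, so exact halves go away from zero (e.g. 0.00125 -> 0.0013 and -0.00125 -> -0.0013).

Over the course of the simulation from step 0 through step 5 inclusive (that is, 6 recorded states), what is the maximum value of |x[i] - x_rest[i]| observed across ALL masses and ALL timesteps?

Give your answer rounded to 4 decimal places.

Answer: 3.0000

Derivation:
Step 0: x=[5.0000 6.0000 12.0000] v=[0.0000 0.0000 0.0000]
Step 1: x=[2.0000 11.0000 10.0000] v=[-6.0000 10.0000 -4.0000]
Step 2: x=[4.0000 6.0000 13.0000] v=[4.0000 -10.0000 6.0000]
Step 3: x=[4.0000 6.0000 13.0000] v=[0.0000 0.0000 0.0000]
Step 4: x=[2.0000 11.0000 10.0000] v=[-4.0000 10.0000 -6.0000]
Step 5: x=[5.0000 6.0000 12.0000] v=[6.0000 -10.0000 4.0000]
Max displacement = 3.0000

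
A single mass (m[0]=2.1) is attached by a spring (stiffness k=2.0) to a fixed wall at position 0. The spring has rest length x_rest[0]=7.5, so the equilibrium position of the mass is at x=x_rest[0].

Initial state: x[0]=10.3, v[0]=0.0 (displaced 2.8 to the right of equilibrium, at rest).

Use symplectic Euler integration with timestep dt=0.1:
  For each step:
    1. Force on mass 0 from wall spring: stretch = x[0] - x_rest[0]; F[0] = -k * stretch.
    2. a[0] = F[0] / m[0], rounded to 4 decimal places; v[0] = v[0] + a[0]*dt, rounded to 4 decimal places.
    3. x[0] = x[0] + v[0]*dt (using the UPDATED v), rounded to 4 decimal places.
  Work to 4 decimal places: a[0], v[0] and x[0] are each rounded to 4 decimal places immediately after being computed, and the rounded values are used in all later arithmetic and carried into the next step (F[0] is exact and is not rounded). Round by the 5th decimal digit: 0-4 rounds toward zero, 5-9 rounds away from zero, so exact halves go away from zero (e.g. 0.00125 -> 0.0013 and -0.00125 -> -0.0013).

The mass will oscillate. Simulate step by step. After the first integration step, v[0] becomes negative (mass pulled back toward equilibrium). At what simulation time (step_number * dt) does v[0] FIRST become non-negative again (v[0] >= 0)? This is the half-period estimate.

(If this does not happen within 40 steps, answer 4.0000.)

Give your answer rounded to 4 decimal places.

Answer: 3.3000

Derivation:
Step 0: x=[10.3000] v=[0.0000]
Step 1: x=[10.2733] v=[-0.2667]
Step 2: x=[10.2202] v=[-0.5308]
Step 3: x=[10.1412] v=[-0.7899]
Step 4: x=[10.0371] v=[-1.0414]
Step 5: x=[9.9088] v=[-1.2830]
Step 6: x=[9.7576] v=[-1.5124]
Step 7: x=[9.5849] v=[-1.7274]
Step 8: x=[9.3923] v=[-1.9260]
Step 9: x=[9.1817] v=[-2.1062]
Step 10: x=[8.9551] v=[-2.2664]
Step 11: x=[8.7146] v=[-2.4050]
Step 12: x=[8.4625] v=[-2.5207]
Step 13: x=[8.2013] v=[-2.6124]
Step 14: x=[7.9334] v=[-2.6792]
Step 15: x=[7.6614] v=[-2.7205]
Step 16: x=[7.3878] v=[-2.7359]
Step 17: x=[7.1153] v=[-2.7252]
Step 18: x=[6.8464] v=[-2.6886]
Step 19: x=[6.5838] v=[-2.6264]
Step 20: x=[6.3299] v=[-2.5391]
Step 21: x=[6.0871] v=[-2.4277]
Step 22: x=[5.8578] v=[-2.2931]
Step 23: x=[5.6441] v=[-2.1367]
Step 24: x=[5.4481] v=[-1.9600]
Step 25: x=[5.2716] v=[-1.7646]
Step 26: x=[5.1164] v=[-1.5524]
Step 27: x=[4.9839] v=[-1.3254]
Step 28: x=[4.8753] v=[-1.0858]
Step 29: x=[4.7917] v=[-0.8358]
Step 30: x=[4.7339] v=[-0.5779]
Step 31: x=[4.7025] v=[-0.3145]
Step 32: x=[4.6977] v=[-0.0481]
Step 33: x=[4.7196] v=[0.2188]
First v>=0 after going negative at step 33, time=3.3000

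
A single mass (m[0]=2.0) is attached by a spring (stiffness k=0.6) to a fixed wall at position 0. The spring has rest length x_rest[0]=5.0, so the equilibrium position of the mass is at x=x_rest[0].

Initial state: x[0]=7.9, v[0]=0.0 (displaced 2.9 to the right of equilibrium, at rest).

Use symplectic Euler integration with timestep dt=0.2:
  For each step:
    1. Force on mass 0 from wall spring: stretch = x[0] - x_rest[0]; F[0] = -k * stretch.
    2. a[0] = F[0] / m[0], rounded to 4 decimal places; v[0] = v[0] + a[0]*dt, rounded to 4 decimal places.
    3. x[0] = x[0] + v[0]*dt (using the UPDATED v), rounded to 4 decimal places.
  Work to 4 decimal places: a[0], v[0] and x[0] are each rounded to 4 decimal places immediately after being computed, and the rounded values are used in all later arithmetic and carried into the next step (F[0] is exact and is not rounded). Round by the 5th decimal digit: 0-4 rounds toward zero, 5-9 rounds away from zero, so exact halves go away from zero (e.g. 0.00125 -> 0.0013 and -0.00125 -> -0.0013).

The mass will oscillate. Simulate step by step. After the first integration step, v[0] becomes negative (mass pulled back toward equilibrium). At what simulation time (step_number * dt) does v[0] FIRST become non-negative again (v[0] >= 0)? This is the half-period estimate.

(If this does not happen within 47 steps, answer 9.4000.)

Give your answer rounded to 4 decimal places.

Answer: 5.8000

Derivation:
Step 0: x=[7.9000] v=[0.0000]
Step 1: x=[7.8652] v=[-0.1740]
Step 2: x=[7.7960] v=[-0.3459]
Step 3: x=[7.6933] v=[-0.5137]
Step 4: x=[7.5582] v=[-0.6753]
Step 5: x=[7.3924] v=[-0.8288]
Step 6: x=[7.1979] v=[-0.9723]
Step 7: x=[6.9771] v=[-1.1042]
Step 8: x=[6.7325] v=[-1.2228]
Step 9: x=[6.4671] v=[-1.3268]
Step 10: x=[6.1841] v=[-1.4148]
Step 11: x=[5.8869] v=[-1.4858]
Step 12: x=[5.5791] v=[-1.5390]
Step 13: x=[5.2644] v=[-1.5737]
Step 14: x=[4.9465] v=[-1.5896]
Step 15: x=[4.6292] v=[-1.5864]
Step 16: x=[4.3164] v=[-1.5642]
Step 17: x=[4.0118] v=[-1.5232]
Step 18: x=[3.7190] v=[-1.4639]
Step 19: x=[3.4416] v=[-1.3870]
Step 20: x=[3.1829] v=[-1.2935]
Step 21: x=[2.9460] v=[-1.1845]
Step 22: x=[2.7337] v=[-1.0613]
Step 23: x=[2.5486] v=[-0.9253]
Step 24: x=[2.3930] v=[-0.7782]
Step 25: x=[2.2686] v=[-0.6218]
Step 26: x=[2.1770] v=[-0.4579]
Step 27: x=[2.1193] v=[-0.2885]
Step 28: x=[2.0962] v=[-0.1157]
Step 29: x=[2.1079] v=[0.0585]
First v>=0 after going negative at step 29, time=5.8000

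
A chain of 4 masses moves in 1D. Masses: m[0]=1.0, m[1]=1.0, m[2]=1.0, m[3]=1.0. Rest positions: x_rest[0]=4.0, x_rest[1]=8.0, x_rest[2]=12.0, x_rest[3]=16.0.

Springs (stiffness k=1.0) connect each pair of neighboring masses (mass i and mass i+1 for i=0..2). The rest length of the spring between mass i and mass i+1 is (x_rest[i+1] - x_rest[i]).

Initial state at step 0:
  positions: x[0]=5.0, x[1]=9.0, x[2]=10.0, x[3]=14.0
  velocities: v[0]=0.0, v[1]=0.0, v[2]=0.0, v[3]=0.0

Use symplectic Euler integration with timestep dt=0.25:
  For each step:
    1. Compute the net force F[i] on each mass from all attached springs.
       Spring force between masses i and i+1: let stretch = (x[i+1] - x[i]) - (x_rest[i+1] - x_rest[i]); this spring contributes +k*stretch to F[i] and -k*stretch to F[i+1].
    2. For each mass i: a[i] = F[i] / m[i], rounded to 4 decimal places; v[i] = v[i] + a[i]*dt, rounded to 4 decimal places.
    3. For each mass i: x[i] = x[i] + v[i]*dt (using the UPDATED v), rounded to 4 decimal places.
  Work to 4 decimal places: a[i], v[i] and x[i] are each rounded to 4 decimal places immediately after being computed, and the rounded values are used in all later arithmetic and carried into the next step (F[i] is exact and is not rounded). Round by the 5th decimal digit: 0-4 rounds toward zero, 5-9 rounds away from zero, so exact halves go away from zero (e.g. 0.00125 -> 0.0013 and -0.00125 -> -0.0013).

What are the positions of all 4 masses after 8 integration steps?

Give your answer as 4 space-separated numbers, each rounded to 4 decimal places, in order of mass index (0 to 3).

Step 0: x=[5.0000 9.0000 10.0000 14.0000] v=[0.0000 0.0000 0.0000 0.0000]
Step 1: x=[5.0000 8.8125 10.1875 14.0000] v=[0.0000 -0.7500 0.7500 0.0000]
Step 2: x=[4.9883 8.4727 10.5274 14.0117] v=[-0.0469 -1.3594 1.3594 0.0469]
Step 3: x=[4.9444 8.0435 10.9566 14.0557] v=[-0.1758 -1.7168 1.7168 0.1758]
Step 4: x=[4.8442 7.6027 11.3974 14.1560] v=[-0.4010 -1.7633 1.7633 0.4010]
Step 5: x=[4.6664 7.2266 11.7735 14.3339] v=[-0.7114 -1.5043 1.5043 0.7114]
Step 6: x=[4.3986 6.9747 12.0254 14.6017] v=[-1.0714 -1.0076 1.0077 1.0713]
Step 7: x=[4.0418 6.8775 12.1227 14.9585] v=[-1.4274 -0.3890 0.3891 1.4272]
Step 8: x=[3.6122 6.9309 12.0694 15.3881] v=[-1.7185 0.2134 -0.2133 1.7183]

Answer: 3.6122 6.9309 12.0694 15.3881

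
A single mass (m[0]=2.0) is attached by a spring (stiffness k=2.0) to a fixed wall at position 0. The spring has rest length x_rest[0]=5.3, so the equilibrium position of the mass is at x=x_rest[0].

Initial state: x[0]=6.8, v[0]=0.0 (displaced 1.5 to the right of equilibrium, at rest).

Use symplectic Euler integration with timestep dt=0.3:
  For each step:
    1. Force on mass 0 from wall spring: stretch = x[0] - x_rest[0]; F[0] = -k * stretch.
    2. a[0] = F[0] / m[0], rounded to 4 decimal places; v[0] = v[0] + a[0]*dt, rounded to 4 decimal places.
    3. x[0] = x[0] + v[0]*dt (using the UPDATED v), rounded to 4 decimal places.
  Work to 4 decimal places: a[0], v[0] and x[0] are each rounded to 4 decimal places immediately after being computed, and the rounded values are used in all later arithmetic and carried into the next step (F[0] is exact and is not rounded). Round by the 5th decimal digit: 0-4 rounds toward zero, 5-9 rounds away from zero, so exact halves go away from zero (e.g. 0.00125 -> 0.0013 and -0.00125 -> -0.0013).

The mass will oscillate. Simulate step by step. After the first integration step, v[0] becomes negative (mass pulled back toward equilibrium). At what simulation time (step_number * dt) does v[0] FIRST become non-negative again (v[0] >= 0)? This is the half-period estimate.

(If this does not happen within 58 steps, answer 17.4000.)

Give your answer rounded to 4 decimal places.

Step 0: x=[6.8000] v=[0.0000]
Step 1: x=[6.6650] v=[-0.4500]
Step 2: x=[6.4072] v=[-0.8595]
Step 3: x=[6.0497] v=[-1.1917]
Step 4: x=[5.6247] v=[-1.4166]
Step 5: x=[5.1705] v=[-1.5140]
Step 6: x=[4.7279] v=[-1.4752]
Step 7: x=[4.3368] v=[-1.3036]
Step 8: x=[4.0324] v=[-1.0146]
Step 9: x=[3.8421] v=[-0.6343]
Step 10: x=[3.7830] v=[-0.1969]
Step 11: x=[3.8605] v=[0.2582]
First v>=0 after going negative at step 11, time=3.3000

Answer: 3.3000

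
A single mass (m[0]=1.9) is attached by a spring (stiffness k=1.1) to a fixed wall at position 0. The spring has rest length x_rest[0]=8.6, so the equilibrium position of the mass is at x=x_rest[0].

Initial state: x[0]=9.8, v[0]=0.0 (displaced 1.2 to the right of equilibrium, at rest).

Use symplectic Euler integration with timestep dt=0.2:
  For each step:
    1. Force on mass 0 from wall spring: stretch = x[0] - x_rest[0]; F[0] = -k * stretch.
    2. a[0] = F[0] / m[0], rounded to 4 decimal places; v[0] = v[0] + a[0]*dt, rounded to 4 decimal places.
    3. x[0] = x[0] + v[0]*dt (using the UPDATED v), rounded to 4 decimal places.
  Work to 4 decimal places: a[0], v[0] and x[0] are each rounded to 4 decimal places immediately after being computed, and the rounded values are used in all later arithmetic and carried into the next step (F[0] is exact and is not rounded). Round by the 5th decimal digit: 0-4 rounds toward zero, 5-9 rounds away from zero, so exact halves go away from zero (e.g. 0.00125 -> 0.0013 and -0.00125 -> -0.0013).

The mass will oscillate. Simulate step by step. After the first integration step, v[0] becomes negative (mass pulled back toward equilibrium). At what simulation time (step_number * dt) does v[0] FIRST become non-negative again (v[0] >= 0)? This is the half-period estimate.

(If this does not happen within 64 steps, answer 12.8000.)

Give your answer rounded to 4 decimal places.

Step 0: x=[9.8000] v=[0.0000]
Step 1: x=[9.7722] v=[-0.1389]
Step 2: x=[9.7173] v=[-0.2746]
Step 3: x=[9.6365] v=[-0.4040]
Step 4: x=[9.5317] v=[-0.5240]
Step 5: x=[9.4053] v=[-0.6319]
Step 6: x=[9.2603] v=[-0.7251]
Step 7: x=[9.1000] v=[-0.8016]
Step 8: x=[8.9281] v=[-0.8595]
Step 9: x=[8.7486] v=[-0.8975]
Step 10: x=[8.5657] v=[-0.9147]
Step 11: x=[8.3836] v=[-0.9107]
Step 12: x=[8.2065] v=[-0.8856]
Step 13: x=[8.0385] v=[-0.8400]
Step 14: x=[7.8835] v=[-0.7750]
Step 15: x=[7.7451] v=[-0.6920]
Step 16: x=[7.6265] v=[-0.5930]
Step 17: x=[7.5304] v=[-0.4803]
Step 18: x=[7.4591] v=[-0.3565]
Step 19: x=[7.4142] v=[-0.2244]
Step 20: x=[7.3968] v=[-0.0871]
Step 21: x=[7.4072] v=[0.0522]
First v>=0 after going negative at step 21, time=4.2000

Answer: 4.2000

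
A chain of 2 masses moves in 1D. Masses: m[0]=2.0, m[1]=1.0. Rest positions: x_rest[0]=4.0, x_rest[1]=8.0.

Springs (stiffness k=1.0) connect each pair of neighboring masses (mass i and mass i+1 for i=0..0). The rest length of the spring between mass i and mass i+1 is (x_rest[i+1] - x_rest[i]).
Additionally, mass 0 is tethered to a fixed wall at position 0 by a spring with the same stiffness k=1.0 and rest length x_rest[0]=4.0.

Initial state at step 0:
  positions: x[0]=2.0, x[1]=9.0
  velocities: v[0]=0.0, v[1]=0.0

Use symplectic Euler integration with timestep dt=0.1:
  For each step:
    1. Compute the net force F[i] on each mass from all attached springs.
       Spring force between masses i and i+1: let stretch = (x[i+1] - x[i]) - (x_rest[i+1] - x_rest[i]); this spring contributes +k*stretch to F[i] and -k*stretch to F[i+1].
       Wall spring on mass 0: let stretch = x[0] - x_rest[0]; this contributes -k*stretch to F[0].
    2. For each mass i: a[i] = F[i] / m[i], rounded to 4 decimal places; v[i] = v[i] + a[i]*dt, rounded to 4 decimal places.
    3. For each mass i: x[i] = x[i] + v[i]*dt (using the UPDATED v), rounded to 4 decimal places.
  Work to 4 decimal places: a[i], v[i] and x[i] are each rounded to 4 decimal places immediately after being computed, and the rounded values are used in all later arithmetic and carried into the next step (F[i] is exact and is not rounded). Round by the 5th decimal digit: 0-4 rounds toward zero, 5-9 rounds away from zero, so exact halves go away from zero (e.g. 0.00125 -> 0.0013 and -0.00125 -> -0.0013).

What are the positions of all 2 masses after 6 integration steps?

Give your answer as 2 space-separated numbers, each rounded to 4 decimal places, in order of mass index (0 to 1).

Answer: 2.4975 8.4077

Derivation:
Step 0: x=[2.0000 9.0000] v=[0.0000 0.0000]
Step 1: x=[2.0250 8.9700] v=[0.2500 -0.3000]
Step 2: x=[2.0746 8.9106] v=[0.4960 -0.5945]
Step 3: x=[2.1480 8.8228] v=[0.7341 -0.8781]
Step 4: x=[2.2440 8.7082] v=[0.9604 -1.1456]
Step 5: x=[2.3611 8.5690] v=[1.1714 -1.3920]
Step 6: x=[2.4975 8.4077] v=[1.3637 -1.6128]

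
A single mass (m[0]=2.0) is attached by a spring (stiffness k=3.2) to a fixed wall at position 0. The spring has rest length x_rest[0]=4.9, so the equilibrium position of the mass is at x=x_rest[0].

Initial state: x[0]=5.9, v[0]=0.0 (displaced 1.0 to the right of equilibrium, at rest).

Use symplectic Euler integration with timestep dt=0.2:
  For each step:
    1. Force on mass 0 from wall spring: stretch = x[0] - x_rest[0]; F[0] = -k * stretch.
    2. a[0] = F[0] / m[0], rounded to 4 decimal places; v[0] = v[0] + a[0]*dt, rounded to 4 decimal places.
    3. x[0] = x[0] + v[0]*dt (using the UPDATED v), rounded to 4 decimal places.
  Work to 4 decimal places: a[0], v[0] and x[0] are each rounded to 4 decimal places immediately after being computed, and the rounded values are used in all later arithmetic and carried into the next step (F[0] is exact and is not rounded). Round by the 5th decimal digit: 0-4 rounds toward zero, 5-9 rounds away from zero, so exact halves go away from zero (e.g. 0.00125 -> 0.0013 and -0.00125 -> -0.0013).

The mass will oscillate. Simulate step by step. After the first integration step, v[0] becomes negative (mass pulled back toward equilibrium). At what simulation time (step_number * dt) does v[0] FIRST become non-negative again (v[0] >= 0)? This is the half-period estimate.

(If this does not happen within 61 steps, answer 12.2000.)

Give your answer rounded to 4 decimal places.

Step 0: x=[5.9000] v=[0.0000]
Step 1: x=[5.8360] v=[-0.3200]
Step 2: x=[5.7121] v=[-0.6195]
Step 3: x=[5.5362] v=[-0.8794]
Step 4: x=[5.3196] v=[-1.0830]
Step 5: x=[5.0761] v=[-1.2173]
Step 6: x=[4.8214] v=[-1.2737]
Step 7: x=[4.5717] v=[-1.2485]
Step 8: x=[4.3430] v=[-1.1434]
Step 9: x=[4.1500] v=[-0.9652]
Step 10: x=[4.0050] v=[-0.7252]
Step 11: x=[3.9172] v=[-0.4388]
Step 12: x=[3.8923] v=[-0.1243]
Step 13: x=[3.9319] v=[0.1982]
First v>=0 after going negative at step 13, time=2.6000

Answer: 2.6000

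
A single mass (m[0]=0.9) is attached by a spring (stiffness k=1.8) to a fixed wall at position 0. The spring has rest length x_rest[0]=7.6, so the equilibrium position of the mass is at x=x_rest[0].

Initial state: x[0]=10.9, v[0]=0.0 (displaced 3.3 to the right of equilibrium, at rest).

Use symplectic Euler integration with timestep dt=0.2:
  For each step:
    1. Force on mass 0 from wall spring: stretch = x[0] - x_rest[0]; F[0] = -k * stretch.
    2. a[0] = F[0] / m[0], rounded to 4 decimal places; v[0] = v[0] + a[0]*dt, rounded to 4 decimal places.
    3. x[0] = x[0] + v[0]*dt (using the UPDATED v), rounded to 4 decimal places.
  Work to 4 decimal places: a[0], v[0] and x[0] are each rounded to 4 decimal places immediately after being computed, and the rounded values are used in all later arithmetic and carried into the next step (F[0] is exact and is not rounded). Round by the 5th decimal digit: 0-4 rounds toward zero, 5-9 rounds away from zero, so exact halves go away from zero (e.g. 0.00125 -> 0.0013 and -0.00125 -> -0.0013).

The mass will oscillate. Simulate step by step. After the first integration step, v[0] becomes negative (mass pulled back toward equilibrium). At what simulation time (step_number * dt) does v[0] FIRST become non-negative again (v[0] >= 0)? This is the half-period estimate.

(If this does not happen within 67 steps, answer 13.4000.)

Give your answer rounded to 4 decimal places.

Step 0: x=[10.9000] v=[0.0000]
Step 1: x=[10.6360] v=[-1.3200]
Step 2: x=[10.1291] v=[-2.5344]
Step 3: x=[9.4199] v=[-3.5460]
Step 4: x=[8.5651] v=[-4.2740]
Step 5: x=[7.6331] v=[-4.6600]
Step 6: x=[6.6985] v=[-4.6732]
Step 7: x=[5.8360] v=[-4.3126]
Step 8: x=[5.1146] v=[-3.6070]
Step 9: x=[4.5920] v=[-2.6128]
Step 10: x=[4.3101] v=[-1.4096]
Step 11: x=[4.2914] v=[-0.0936]
Step 12: x=[4.5374] v=[1.2298]
First v>=0 after going negative at step 12, time=2.4000

Answer: 2.4000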